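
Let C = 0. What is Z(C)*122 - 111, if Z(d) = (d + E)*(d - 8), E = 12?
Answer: -11823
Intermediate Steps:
Z(d) = (-8 + d)*(12 + d) (Z(d) = (d + 12)*(d - 8) = (12 + d)*(-8 + d) = (-8 + d)*(12 + d))
Z(C)*122 - 111 = (-96 + 0² + 4*0)*122 - 111 = (-96 + 0 + 0)*122 - 111 = -96*122 - 111 = -11712 - 111 = -11823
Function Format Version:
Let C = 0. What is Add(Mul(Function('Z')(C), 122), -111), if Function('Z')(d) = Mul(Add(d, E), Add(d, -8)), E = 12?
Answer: -11823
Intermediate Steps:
Function('Z')(d) = Mul(Add(-8, d), Add(12, d)) (Function('Z')(d) = Mul(Add(d, 12), Add(d, -8)) = Mul(Add(12, d), Add(-8, d)) = Mul(Add(-8, d), Add(12, d)))
Add(Mul(Function('Z')(C), 122), -111) = Add(Mul(Add(-96, Pow(0, 2), Mul(4, 0)), 122), -111) = Add(Mul(Add(-96, 0, 0), 122), -111) = Add(Mul(-96, 122), -111) = Add(-11712, -111) = -11823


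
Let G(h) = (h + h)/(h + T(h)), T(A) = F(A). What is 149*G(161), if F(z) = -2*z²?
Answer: -298/321 ≈ -0.92835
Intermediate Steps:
T(A) = -2*A²
G(h) = 2*h/(h - 2*h²) (G(h) = (h + h)/(h - 2*h²) = (2*h)/(h - 2*h²) = 2*h/(h - 2*h²))
149*G(161) = 149*(-2/(-1 + 2*161)) = 149*(-2/(-1 + 322)) = 149*(-2/321) = -298/321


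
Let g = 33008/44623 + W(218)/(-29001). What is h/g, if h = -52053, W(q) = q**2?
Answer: 67362392312019/1163398444 ≈ 57901.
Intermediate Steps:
g = -1163398444/1294111623 (g = 33008/44623 + 218**2/(-29001) = 33008*(1/44623) + 47524*(-1/29001) = 33008/44623 - 47524/29001 = -1163398444/1294111623 ≈ -0.89899)
h/g = -52053/(-1163398444/1294111623) = -52053*(-1294111623/1163398444) = 67362392312019/1163398444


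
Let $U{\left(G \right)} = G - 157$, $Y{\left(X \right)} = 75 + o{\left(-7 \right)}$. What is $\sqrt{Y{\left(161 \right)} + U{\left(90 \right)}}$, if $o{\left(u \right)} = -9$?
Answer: $i \approx 1.0 i$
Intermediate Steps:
$Y{\left(X \right)} = 66$ ($Y{\left(X \right)} = 75 - 9 = 66$)
$U{\left(G \right)} = -157 + G$
$\sqrt{Y{\left(161 \right)} + U{\left(90 \right)}} = \sqrt{66 + \left(-157 + 90\right)} = \sqrt{66 - 67} = \sqrt{-1} = i$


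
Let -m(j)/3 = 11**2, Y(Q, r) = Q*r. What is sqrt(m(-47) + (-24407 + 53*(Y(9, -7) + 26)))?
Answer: I*sqrt(26731) ≈ 163.5*I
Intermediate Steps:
m(j) = -363 (m(j) = -3*11**2 = -3*121 = -363)
sqrt(m(-47) + (-24407 + 53*(Y(9, -7) + 26))) = sqrt(-363 + (-24407 + 53*(9*(-7) + 26))) = sqrt(-363 + (-24407 + 53*(-63 + 26))) = sqrt(-363 + (-24407 + 53*(-37))) = sqrt(-363 + (-24407 - 1961)) = sqrt(-363 - 26368) = sqrt(-26731) = I*sqrt(26731)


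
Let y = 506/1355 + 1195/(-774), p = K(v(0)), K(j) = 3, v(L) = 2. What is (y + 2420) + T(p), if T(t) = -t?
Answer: 2533649509/1048770 ≈ 2415.8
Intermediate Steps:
p = 3
y = -1227581/1048770 (y = 506*(1/1355) + 1195*(-1/774) = 506/1355 - 1195/774 = -1227581/1048770 ≈ -1.1705)
(y + 2420) + T(p) = (-1227581/1048770 + 2420) - 1*3 = 2536795819/1048770 - 3 = 2533649509/1048770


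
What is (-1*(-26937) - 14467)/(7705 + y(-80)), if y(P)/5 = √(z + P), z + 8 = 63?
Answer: 1921627/1187353 - 6235*I/1187353 ≈ 1.6184 - 0.0052512*I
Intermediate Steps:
z = 55 (z = -8 + 63 = 55)
y(P) = 5*√(55 + P)
(-1*(-26937) - 14467)/(7705 + y(-80)) = (-1*(-26937) - 14467)/(7705 + 5*√(55 - 80)) = (26937 - 14467)/(7705 + 5*√(-25)) = 12470/(7705 + 5*(5*I)) = 12470/(7705 + 25*I) = 12470*((7705 - 25*I)/59367650) = 1247*(7705 - 25*I)/5936765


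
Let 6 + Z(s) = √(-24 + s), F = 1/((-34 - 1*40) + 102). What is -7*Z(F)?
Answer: 42 - I*√4697/2 ≈ 42.0 - 34.267*I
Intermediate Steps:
F = 1/28 (F = 1/((-34 - 40) + 102) = 1/(-74 + 102) = 1/28 ≈ 0.035714)
Z(s) = -6 + √(-24 + s)
-7*Z(F) = -7*(-6 + √(-24 + 1/28)) = -7*(-6 + √(-671/28)) = -7*(-6 + I*√4697/14) = 42 - I*√4697/2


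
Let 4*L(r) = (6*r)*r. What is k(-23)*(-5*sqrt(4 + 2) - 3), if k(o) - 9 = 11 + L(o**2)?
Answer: -2518689/2 - 4197815*sqrt(6)/2 ≈ -6.4006e+6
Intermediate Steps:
L(r) = 3*r**2/2 (L(r) = ((6*r)*r)/4 = (6*r**2)/4 = 3*r**2/2)
k(o) = 20 + 3*o**4/2 (k(o) = 9 + (11 + 3*(o**2)**2/2) = 9 + (11 + 3*o**4/2) = 20 + 3*o**4/2)
k(-23)*(-5*sqrt(4 + 2) - 3) = (20 + (3/2)*(-23)**4)*(-5*sqrt(4 + 2) - 3) = (20 + (3/2)*279841)*(-5*sqrt(6) - 3) = (20 + 839523/2)*(-3 - 5*sqrt(6)) = 839563*(-3 - 5*sqrt(6))/2 = -2518689/2 - 4197815*sqrt(6)/2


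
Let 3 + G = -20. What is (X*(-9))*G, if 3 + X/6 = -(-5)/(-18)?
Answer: -4071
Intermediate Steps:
G = -23 (G = -3 - 20 = -23)
X = -59/3 (X = -18 + 6*(-(-5)/(-18)) = -18 + 6*(-(-5)*(-1)/18) = -18 + 6*(-1*5/18) = -18 + 6*(-5/18) = -18 - 5/3 = -59/3 ≈ -19.667)
(X*(-9))*G = -59/3*(-9)*(-23) = 177*(-23) = -4071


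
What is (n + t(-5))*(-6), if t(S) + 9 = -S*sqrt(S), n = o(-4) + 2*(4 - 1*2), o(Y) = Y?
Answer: 54 - 30*I*sqrt(5) ≈ 54.0 - 67.082*I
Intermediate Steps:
n = 0 (n = -4 + 2*(4 - 1*2) = -4 + 2*(4 - 2) = -4 + 2*2 = -4 + 4 = 0)
t(S) = -9 - S**(3/2) (t(S) = -9 - S*sqrt(S) = -9 - S**(3/2))
(n + t(-5))*(-6) = (0 + (-9 - (-5)**(3/2)))*(-6) = (0 + (-9 - (-5)*I*sqrt(5)))*(-6) = (0 + (-9 + 5*I*sqrt(5)))*(-6) = (-9 + 5*I*sqrt(5))*(-6) = 54 - 30*I*sqrt(5)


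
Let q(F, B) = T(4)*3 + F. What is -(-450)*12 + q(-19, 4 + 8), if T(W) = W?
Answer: 5393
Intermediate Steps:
q(F, B) = 12 + F (q(F, B) = 4*3 + F = 12 + F)
-(-450)*12 + q(-19, 4 + 8) = -(-450)*12 + (12 - 19) = -30*(-180) - 7 = 5400 - 7 = 5393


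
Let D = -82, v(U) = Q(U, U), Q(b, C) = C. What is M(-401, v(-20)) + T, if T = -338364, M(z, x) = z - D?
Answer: -338683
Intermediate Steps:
v(U) = U
M(z, x) = 82 + z (M(z, x) = z - 1*(-82) = z + 82 = 82 + z)
M(-401, v(-20)) + T = (82 - 401) - 338364 = -319 - 338364 = -338683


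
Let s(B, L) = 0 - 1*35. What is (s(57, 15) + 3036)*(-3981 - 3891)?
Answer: -23623872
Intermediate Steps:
s(B, L) = -35 (s(B, L) = 0 - 35 = -35)
(s(57, 15) + 3036)*(-3981 - 3891) = (-35 + 3036)*(-3981 - 3891) = 3001*(-7872) = -23623872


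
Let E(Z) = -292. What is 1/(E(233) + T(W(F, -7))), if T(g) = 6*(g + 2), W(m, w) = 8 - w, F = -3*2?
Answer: -1/190 ≈ -0.0052632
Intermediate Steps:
F = -6
T(g) = 12 + 6*g (T(g) = 6*(2 + g) = 12 + 6*g)
1/(E(233) + T(W(F, -7))) = 1/(-292 + (12 + 6*(8 - 1*(-7)))) = 1/(-292 + (12 + 6*(8 + 7))) = 1/(-292 + (12 + 6*15)) = 1/(-292 + (12 + 90)) = 1/(-292 + 102) = 1/(-190) = -1/190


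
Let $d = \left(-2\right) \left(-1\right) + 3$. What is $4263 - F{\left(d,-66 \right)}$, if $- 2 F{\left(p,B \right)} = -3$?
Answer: $\frac{8523}{2} \approx 4261.5$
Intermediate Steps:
$d = 5$ ($d = 2 + 3 = 5$)
$F{\left(p,B \right)} = \frac{3}{2}$ ($F{\left(p,B \right)} = \left(- \frac{1}{2}\right) \left(-3\right) = \frac{3}{2}$)
$4263 - F{\left(d,-66 \right)} = 4263 - \frac{3}{2} = \frac{8523}{2}$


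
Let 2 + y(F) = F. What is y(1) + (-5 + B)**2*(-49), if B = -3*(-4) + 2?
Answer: -3970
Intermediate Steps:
B = 14 (B = 12 + 2 = 14)
y(F) = -2 + F
y(1) + (-5 + B)**2*(-49) = (-2 + 1) + (-5 + 14)**2*(-49) = -1 + 9**2*(-49) = -1 + 81*(-49) = -1 - 3969 = -3970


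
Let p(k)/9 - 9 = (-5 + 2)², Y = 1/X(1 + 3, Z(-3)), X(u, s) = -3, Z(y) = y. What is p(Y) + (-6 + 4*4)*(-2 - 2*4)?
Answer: 62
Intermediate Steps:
Y = -⅓ (Y = 1/(-3) = -⅓ ≈ -0.33333)
p(k) = 162 (p(k) = 81 + 9*(-5 + 2)² = 81 + 9*(-3)² = 81 + 9*9 = 81 + 81 = 162)
p(Y) + (-6 + 4*4)*(-2 - 2*4) = 162 + (-6 + 4*4)*(-2 - 2*4) = 162 + (-6 + 16)*(-2 - 8) = 162 + 10*(-10) = 162 - 100 = 62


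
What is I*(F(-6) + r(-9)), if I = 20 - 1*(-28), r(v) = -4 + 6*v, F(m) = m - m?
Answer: -2784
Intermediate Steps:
F(m) = 0
I = 48 (I = 20 + 28 = 48)
I*(F(-6) + r(-9)) = 48*(0 + (-4 + 6*(-9))) = 48*(0 + (-4 - 54)) = 48*(0 - 58) = 48*(-58) = -2784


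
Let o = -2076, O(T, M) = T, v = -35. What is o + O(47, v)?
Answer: -2029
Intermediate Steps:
o + O(47, v) = -2076 + 47 = -2029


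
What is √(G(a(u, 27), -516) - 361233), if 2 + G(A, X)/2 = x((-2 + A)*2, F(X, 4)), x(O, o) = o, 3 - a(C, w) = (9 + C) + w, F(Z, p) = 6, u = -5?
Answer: 5*I*√14449 ≈ 601.02*I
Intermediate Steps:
a(C, w) = -6 - C - w (a(C, w) = 3 - ((9 + C) + w) = 3 - (9 + C + w) = 3 + (-9 - C - w) = -6 - C - w)
G(A, X) = 8 (G(A, X) = -4 + 2*6 = -4 + 12 = 8)
√(G(a(u, 27), -516) - 361233) = √(8 - 361233) = √(-361225) = 5*I*√14449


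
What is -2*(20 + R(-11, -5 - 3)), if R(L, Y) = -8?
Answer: -24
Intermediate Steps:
-2*(20 + R(-11, -5 - 3)) = -2*(20 - 8) = -2*12 = -24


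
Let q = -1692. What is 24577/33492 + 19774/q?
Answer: -51723877/4722372 ≈ -10.953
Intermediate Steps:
24577/33492 + 19774/q = 24577/33492 + 19774/(-1692) = 24577*(1/33492) + 19774*(-1/1692) = 24577/33492 - 9887/846 = -51723877/4722372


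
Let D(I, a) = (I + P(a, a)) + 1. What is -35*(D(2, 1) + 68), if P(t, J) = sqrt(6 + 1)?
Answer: -2485 - 35*sqrt(7) ≈ -2577.6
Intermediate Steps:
P(t, J) = sqrt(7)
D(I, a) = 1 + I + sqrt(7) (D(I, a) = (I + sqrt(7)) + 1 = 1 + I + sqrt(7))
-35*(D(2, 1) + 68) = -35*((1 + 2 + sqrt(7)) + 68) = -35*((3 + sqrt(7)) + 68) = -35*(71 + sqrt(7)) = -2485 - 35*sqrt(7)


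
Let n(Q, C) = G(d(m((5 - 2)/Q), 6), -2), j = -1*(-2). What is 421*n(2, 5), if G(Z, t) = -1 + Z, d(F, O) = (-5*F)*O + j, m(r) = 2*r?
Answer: -37469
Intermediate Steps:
j = 2
d(F, O) = 2 - 5*F*O (d(F, O) = (-5*F)*O + 2 = -5*F*O + 2 = 2 - 5*F*O)
n(Q, C) = 1 - 180/Q (n(Q, C) = -1 + (2 - 5*2*((5 - 2)/Q)*6) = -1 + (2 - 5*2*(3/Q)*6) = -1 + (2 - 5*6/Q*6) = -1 + (2 - 180/Q) = 1 - 180/Q)
421*n(2, 5) = 421*((-180 + 2)/2) = 421*((1/2)*(-178)) = 421*(-89) = -37469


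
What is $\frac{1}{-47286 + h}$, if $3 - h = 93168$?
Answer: $- \frac{1}{140451} \approx -7.1199 \cdot 10^{-6}$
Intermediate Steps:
$h = -93165$ ($h = 3 - 93168 = -93165$)
$\frac{1}{-47286 + h} = \frac{1}{-47286 - 93165} = \frac{1}{-140451} = - \frac{1}{140451}$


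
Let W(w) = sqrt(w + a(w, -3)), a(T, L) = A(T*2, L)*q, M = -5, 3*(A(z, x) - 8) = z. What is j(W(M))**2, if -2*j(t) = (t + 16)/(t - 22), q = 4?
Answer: (48 + sqrt(123))**2/(4*(66 - sqrt(123))**2) ≈ 0.28952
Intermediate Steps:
A(z, x) = 8 + z/3
a(T, L) = 32 + 8*T/3 (a(T, L) = (8 + (T*2)/3)*4 = (8 + (2*T)/3)*4 = (8 + 2*T/3)*4 = 32 + 8*T/3)
W(w) = sqrt(32 + 11*w/3) (W(w) = sqrt(w + (32 + 8*w/3)) = sqrt(32 + 11*w/3))
j(t) = -(16 + t)/(2*(-22 + t)) (j(t) = -(t + 16)/(2*(t - 22)) = -(16 + t)/(2*(-22 + t)))
j(W(M))**2 = ((-16 - sqrt(288 + 33*(-5))/3)/(2*(-22 + sqrt(288 + 33*(-5))/3)))**2 = ((-16 - sqrt(288 - 165)/3)/(2*(-22 + sqrt(288 - 165)/3)))**2 = ((-16 - sqrt(123)/3)/(2*(-22 + sqrt(123)/3)))**2 = (-16 - sqrt(123)/3)**2/(4*(-22 + sqrt(123)/3)**2)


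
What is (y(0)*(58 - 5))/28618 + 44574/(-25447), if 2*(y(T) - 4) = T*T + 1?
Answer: -2539099245/1456484492 ≈ -1.7433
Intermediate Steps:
y(T) = 9/2 + T²/2 (y(T) = 4 + (T*T + 1)/2 = 4 + (T² + 1)/2 = 4 + (1 + T²)/2 = 4 + (½ + T²/2) = 9/2 + T²/2)
(y(0)*(58 - 5))/28618 + 44574/(-25447) = ((9/2 + (½)*0²)*(58 - 5))/28618 + 44574/(-25447) = ((9/2 + (½)*0)*53)*(1/28618) + 44574*(-1/25447) = ((9/2 + 0)*53)*(1/28618) - 44574/25447 = ((9/2)*53)*(1/28618) - 44574/25447 = (477/2)*(1/28618) - 44574/25447 = 477/57236 - 44574/25447 = -2539099245/1456484492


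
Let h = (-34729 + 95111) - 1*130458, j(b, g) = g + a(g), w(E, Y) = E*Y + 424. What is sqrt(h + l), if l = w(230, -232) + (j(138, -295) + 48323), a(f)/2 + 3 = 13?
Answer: 2*I*sqrt(18741) ≈ 273.8*I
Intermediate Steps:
a(f) = 20 (a(f) = -6 + 2*13 = -6 + 26 = 20)
w(E, Y) = 424 + E*Y
j(b, g) = 20 + g (j(b, g) = g + 20 = 20 + g)
h = -70076 (h = 60382 - 130458 = -70076)
l = -4888 (l = (424 + 230*(-232)) + ((20 - 295) + 48323) = (424 - 53360) + (-275 + 48323) = -52936 + 48048 = -4888)
sqrt(h + l) = sqrt(-70076 - 4888) = sqrt(-74964) = 2*I*sqrt(18741)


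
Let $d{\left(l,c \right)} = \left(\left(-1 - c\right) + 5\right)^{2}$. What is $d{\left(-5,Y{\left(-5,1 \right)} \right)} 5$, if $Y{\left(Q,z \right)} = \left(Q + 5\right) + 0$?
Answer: $80$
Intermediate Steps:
$Y{\left(Q,z \right)} = 5 + Q$ ($Y{\left(Q,z \right)} = \left(5 + Q\right) + 0 = 5 + Q$)
$d{\left(l,c \right)} = \left(4 - c\right)^{2}$
$d{\left(-5,Y{\left(-5,1 \right)} \right)} 5 = \left(-4 + \left(5 - 5\right)\right)^{2} \cdot 5 = \left(-4 + 0\right)^{2} \cdot 5 = \left(-4\right)^{2} \cdot 5 = 16 \cdot 5 = 80$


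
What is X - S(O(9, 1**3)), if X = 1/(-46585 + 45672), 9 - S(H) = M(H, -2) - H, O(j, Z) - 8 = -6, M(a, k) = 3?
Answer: -7305/913 ≈ -8.0011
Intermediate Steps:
O(j, Z) = 2 (O(j, Z) = 8 - 6 = 2)
S(H) = 6 + H (S(H) = 9 - (3 - H) = 9 + (-3 + H) = 6 + H)
X = -1/913 (X = 1/(-913) = -1/913 ≈ -0.0010953)
X - S(O(9, 1**3)) = -1/913 - (6 + 2) = -1/913 - 1*8 = -1/913 - 8 = -7305/913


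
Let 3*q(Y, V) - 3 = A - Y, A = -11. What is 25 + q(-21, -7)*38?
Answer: 569/3 ≈ 189.67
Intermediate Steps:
q(Y, V) = -8/3 - Y/3 (q(Y, V) = 1 + (-11 - Y)/3 = 1 + (-11/3 - Y/3) = -8/3 - Y/3)
25 + q(-21, -7)*38 = 25 + (-8/3 - ⅓*(-21))*38 = 25 + (-8/3 + 7)*38 = 25 + (13/3)*38 = 25 + 494/3 = 569/3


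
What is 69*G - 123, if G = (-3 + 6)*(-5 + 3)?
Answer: -537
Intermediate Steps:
G = -6 (G = 3*(-2) = -6)
69*G - 123 = 69*(-6) - 123 = -414 - 123 = -537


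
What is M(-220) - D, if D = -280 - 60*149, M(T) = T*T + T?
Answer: 57400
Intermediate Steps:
M(T) = T + T**2 (M(T) = T**2 + T = T + T**2)
D = -9220 (D = -280 - 8940 = -9220)
M(-220) - D = -220*(1 - 220) - 1*(-9220) = -220*(-219) + 9220 = 48180 + 9220 = 57400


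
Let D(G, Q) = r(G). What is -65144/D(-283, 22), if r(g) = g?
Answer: 65144/283 ≈ 230.19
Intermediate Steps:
D(G, Q) = G
-65144/D(-283, 22) = -65144/(-283) = -65144*(-1/283) = 65144/283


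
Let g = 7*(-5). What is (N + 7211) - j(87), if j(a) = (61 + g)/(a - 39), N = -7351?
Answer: -3373/24 ≈ -140.54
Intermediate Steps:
g = -35
j(a) = 26/(-39 + a) (j(a) = (61 - 35)/(a - 39) = 26/(-39 + a))
(N + 7211) - j(87) = (-7351 + 7211) - 26/(-39 + 87) = -140 - 26/48 = -140 - 1*13/24 = -140 - 13/24 = -3373/24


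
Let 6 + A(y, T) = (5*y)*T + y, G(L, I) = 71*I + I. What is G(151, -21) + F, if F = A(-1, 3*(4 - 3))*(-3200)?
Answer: 68888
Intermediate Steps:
G(L, I) = 72*I
A(y, T) = -6 + y + 5*T*y (A(y, T) = -6 + ((5*y)*T + y) = -6 + (5*T*y + y) = -6 + (y + 5*T*y) = -6 + y + 5*T*y)
F = 70400 (F = (-6 - 1 + 5*(3*(4 - 3))*(-1))*(-3200) = (-6 - 1 + 5*(3*1)*(-1))*(-3200) = (-6 - 1 + 5*3*(-1))*(-3200) = (-6 - 1 - 15)*(-3200) = -22*(-3200) = 70400)
G(151, -21) + F = 72*(-21) + 70400 = -1512 + 70400 = 68888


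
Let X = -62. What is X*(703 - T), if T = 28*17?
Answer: -14074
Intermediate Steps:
T = 476
X*(703 - T) = -62*(703 - 1*476) = -62*(703 - 476) = -62*227 = -14074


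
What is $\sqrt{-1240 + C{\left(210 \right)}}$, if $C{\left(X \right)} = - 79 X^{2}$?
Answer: $2 i \sqrt{871285} \approx 1866.9 i$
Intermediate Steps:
$\sqrt{-1240 + C{\left(210 \right)}} = \sqrt{-1240 - 79 \cdot 210^{2}} = \sqrt{-1240 - 3483900} = \sqrt{-3485140} = 2 i \sqrt{871285}$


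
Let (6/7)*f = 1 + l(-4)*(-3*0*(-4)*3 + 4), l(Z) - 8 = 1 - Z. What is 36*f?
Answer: 2226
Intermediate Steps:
l(Z) = 9 - Z (l(Z) = 8 + (1 - Z) = 9 - Z)
f = 371/6 (f = 7*(1 + (9 - 1*(-4))*(-3*0*(-4)*3 + 4))/6 = 7*(1 + (9 + 4)*(-0*3 + 4))/6 = 7*(1 + 13*(-3*0 + 4))/6 = 7*(1 + 13*(0 + 4))/6 = 7*(1 + 13*4)/6 = 7*(1 + 52)/6 = (7/6)*53 = 371/6 ≈ 61.833)
36*f = 36*(371/6) = 2226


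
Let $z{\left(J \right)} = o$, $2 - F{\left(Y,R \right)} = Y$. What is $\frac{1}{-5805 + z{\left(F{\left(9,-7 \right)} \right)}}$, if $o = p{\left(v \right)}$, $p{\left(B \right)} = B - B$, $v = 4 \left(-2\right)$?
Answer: $- \frac{1}{5805} \approx -0.00017227$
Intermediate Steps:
$v = -8$
$p{\left(B \right)} = 0$
$F{\left(Y,R \right)} = 2 - Y$
$o = 0$
$z{\left(J \right)} = 0$
$\frac{1}{-5805 + z{\left(F{\left(9,-7 \right)} \right)}} = \frac{1}{-5805 + 0} = \frac{1}{-5805} = - \frac{1}{5805}$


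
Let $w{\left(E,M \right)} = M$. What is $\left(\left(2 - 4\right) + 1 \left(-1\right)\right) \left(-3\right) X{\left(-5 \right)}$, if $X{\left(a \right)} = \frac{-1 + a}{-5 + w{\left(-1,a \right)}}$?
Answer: $\frac{27}{5} \approx 5.4$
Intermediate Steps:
$X{\left(a \right)} = \frac{-1 + a}{-5 + a}$
$\left(\left(2 - 4\right) + 1 \left(-1\right)\right) \left(-3\right) X{\left(-5 \right)} = \left(\left(2 - 4\right) + 1 \left(-1\right)\right) \left(-3\right) \frac{-1 - 5}{-5 - 5} = \left(-2 - 1\right) \left(-3\right) \frac{1}{-10} \left(-6\right) = \left(-3\right) \left(-3\right) \left(\left(- \frac{1}{10}\right) \left(-6\right)\right) = 9 \cdot \frac{3}{5} = \frac{27}{5}$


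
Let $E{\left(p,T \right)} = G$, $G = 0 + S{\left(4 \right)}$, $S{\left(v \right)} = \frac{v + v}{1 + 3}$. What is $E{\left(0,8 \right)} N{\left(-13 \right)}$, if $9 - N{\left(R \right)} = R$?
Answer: $44$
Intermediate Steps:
$N{\left(R \right)} = 9 - R$
$S{\left(v \right)} = \frac{v}{2}$ ($S{\left(v \right)} = \frac{2 v}{4} = 2 v \frac{1}{4} = \frac{v}{2}$)
$G = 2$ ($G = 0 + \frac{1}{2} \cdot 4 = 0 + 2 = 2$)
$E{\left(p,T \right)} = 2$
$E{\left(0,8 \right)} N{\left(-13 \right)} = 2 \left(9 - -13\right) = 2 \left(9 + 13\right) = 2 \cdot 22 = 44$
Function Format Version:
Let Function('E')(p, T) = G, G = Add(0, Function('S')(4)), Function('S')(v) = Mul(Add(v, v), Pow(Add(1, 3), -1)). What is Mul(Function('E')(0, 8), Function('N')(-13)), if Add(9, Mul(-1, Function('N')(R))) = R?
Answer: 44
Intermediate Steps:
Function('N')(R) = Add(9, Mul(-1, R))
Function('S')(v) = Mul(Rational(1, 2), v) (Function('S')(v) = Mul(Mul(2, v), Pow(4, -1)) = Mul(Mul(2, v), Rational(1, 4)) = Mul(Rational(1, 2), v))
G = 2 (G = Add(0, Mul(Rational(1, 2), 4)) = Add(0, 2) = 2)
Function('E')(p, T) = 2
Mul(Function('E')(0, 8), Function('N')(-13)) = Mul(2, Add(9, Mul(-1, -13))) = Mul(2, Add(9, 13)) = Mul(2, 22) = 44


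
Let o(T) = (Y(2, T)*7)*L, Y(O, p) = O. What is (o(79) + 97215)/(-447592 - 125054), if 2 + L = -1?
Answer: -32391/190882 ≈ -0.16969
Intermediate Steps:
L = -3 (L = -2 - 1 = -3)
o(T) = -42 (o(T) = (2*7)*(-3) = 14*(-3) = -42)
(o(79) + 97215)/(-447592 - 125054) = (-42 + 97215)/(-447592 - 125054) = 97173/(-572646) = 97173*(-1/572646) = -32391/190882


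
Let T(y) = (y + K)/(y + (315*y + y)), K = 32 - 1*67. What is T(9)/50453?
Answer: -2/11072493 ≈ -1.8063e-7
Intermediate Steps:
K = -35 (K = 32 - 67 = -35)
T(y) = (-35 + y)/(317*y) (T(y) = (y - 35)/(y + (315*y + y)) = (-35 + y)/(y + 316*y) = (-35 + y)/((317*y)) = (-35 + y)*(1/(317*y)) = (-35 + y)/(317*y))
T(9)/50453 = ((1/317)*(-35 + 9)/9)/50453 = ((1/317)*(⅑)*(-26))*(1/50453) = -26/2853*1/50453 = -2/11072493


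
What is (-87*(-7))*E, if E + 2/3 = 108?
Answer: 65366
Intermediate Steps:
E = 322/3 (E = -⅔ + 108 = 322/3 ≈ 107.33)
(-87*(-7))*E = -87*(-7)*(322/3) = 609*(322/3) = 65366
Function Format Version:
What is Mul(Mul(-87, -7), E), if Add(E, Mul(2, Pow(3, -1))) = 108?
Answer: 65366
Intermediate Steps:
E = Rational(322, 3) (E = Add(Rational(-2, 3), 108) = Rational(322, 3) ≈ 107.33)
Mul(Mul(-87, -7), E) = Mul(Mul(-87, -7), Rational(322, 3)) = Mul(609, Rational(322, 3)) = 65366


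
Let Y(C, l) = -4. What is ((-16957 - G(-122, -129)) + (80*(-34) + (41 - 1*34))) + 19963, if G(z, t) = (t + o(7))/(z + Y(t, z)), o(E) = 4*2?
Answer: 36797/126 ≈ 292.04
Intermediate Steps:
o(E) = 8
G(z, t) = (8 + t)/(-4 + z) (G(z, t) = (t + 8)/(z - 4) = (8 + t)/(-4 + z))
((-16957 - G(-122, -129)) + (80*(-34) + (41 - 1*34))) + 19963 = ((-16957 - (8 - 129)/(-4 - 122)) + (80*(-34) + (41 - 1*34))) + 19963 = ((-16957 - (-121)/(-126)) + (-2720 + (41 - 34))) + 19963 = ((-16957 - (-1)*(-121)/126) + (-2720 + 7)) + 19963 = ((-16957 - 1*121/126) - 2713) + 19963 = ((-16957 - 121/126) - 2713) + 19963 = (-2136703/126 - 2713) + 19963 = -2478541/126 + 19963 = 36797/126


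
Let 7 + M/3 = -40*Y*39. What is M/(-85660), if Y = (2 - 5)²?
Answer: 42141/85660 ≈ 0.49196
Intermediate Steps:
Y = 9 (Y = (-3)² = 9)
M = -42141 (M = -21 + 3*(-40*9*39) = -21 + 3*(-360*39) = -21 + 3*(-14040) = -21 - 42120 = -42141)
M/(-85660) = -42141/(-85660) = -42141*(-1/85660) = 42141/85660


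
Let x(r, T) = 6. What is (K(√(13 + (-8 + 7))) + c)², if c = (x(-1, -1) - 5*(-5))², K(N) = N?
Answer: 923533 + 3844*√3 ≈ 9.3019e+5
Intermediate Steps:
c = 961 (c = (6 - 5*(-5))² = (6 + 25)² = 31² = 961)
(K(√(13 + (-8 + 7))) + c)² = (√(13 + (-8 + 7)) + 961)² = (√(13 - 1) + 961)² = (√12 + 961)² = (2*√3 + 961)² = (961 + 2*√3)²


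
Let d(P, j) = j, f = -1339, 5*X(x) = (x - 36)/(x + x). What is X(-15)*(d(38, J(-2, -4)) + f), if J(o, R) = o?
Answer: -22797/50 ≈ -455.94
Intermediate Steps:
X(x) = (-36 + x)/(10*x) (X(x) = ((x - 36)/(x + x))/5 = ((-36 + x)/((2*x)))/5 = ((-36 + x)*(1/(2*x)))/5 = ((-36 + x)/(2*x))/5 = (-36 + x)/(10*x))
X(-15)*(d(38, J(-2, -4)) + f) = ((⅒)*(-36 - 15)/(-15))*(-2 - 1339) = ((⅒)*(-1/15)*(-51))*(-1341) = (17/50)*(-1341) = -22797/50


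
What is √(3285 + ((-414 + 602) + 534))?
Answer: √4007 ≈ 63.301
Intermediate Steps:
√(3285 + ((-414 + 602) + 534)) = √(3285 + (188 + 534)) = √(3285 + 722) = √4007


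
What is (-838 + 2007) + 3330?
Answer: 4499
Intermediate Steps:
(-838 + 2007) + 3330 = 1169 + 3330 = 4499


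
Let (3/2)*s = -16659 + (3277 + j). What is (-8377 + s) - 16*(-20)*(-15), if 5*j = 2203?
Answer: -109023/5 ≈ -21805.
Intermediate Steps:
j = 2203/5 (j = (⅕)*2203 = 2203/5 ≈ 440.60)
s = -43138/5 (s = 2*(-16659 + (3277 + 2203/5))/3 = 2*(-16659 + 18588/5)/3 = (⅔)*(-64707/5) = -43138/5 ≈ -8627.6)
(-8377 + s) - 16*(-20)*(-15) = (-8377 - 43138/5) - 16*(-20)*(-15) = -85023/5 + 320*(-15) = -85023/5 - 4800 = -109023/5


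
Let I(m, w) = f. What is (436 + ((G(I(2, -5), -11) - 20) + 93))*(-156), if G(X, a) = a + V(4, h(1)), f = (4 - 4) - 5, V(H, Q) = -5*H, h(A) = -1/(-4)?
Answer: -74568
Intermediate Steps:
h(A) = 1/4 (h(A) = -1*(-1/4) = 1/4)
f = -5 (f = 0 - 5 = -5)
I(m, w) = -5
G(X, a) = -20 + a (G(X, a) = a - 5*4 = a - 20 = -20 + a)
(436 + ((G(I(2, -5), -11) - 20) + 93))*(-156) = (436 + (((-20 - 11) - 20) + 93))*(-156) = (436 + ((-31 - 20) + 93))*(-156) = (436 + (-51 + 93))*(-156) = (436 + 42)*(-156) = 478*(-156) = -74568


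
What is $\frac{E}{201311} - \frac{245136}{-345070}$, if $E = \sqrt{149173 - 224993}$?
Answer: $\frac{122568}{172535} + \frac{2 i \sqrt{18955}}{201311} \approx 0.71039 + 0.0013678 i$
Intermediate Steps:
$E = 2 i \sqrt{18955}$ ($E = \sqrt{-75820} = 2 i \sqrt{18955} \approx 275.35 i$)
$\frac{E}{201311} - \frac{245136}{-345070} = \frac{2 i \sqrt{18955}}{201311} - \frac{245136}{-345070} = 2 i \sqrt{18955} \cdot \frac{1}{201311} - - \frac{122568}{172535} = \frac{2 i \sqrt{18955}}{201311} + \frac{122568}{172535} = \frac{122568}{172535} + \frac{2 i \sqrt{18955}}{201311}$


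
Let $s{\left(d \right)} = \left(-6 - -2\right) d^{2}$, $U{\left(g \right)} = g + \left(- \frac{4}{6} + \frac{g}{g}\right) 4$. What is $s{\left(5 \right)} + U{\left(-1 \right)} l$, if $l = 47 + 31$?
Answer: $-74$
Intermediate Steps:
$U{\left(g \right)} = \frac{4}{3} + g$ ($U{\left(g \right)} = g + \left(\left(-4\right) \frac{1}{6} + 1\right) 4 = g + \left(- \frac{2}{3} + 1\right) 4 = g + \frac{1}{3} \cdot 4 = g + \frac{4}{3} = \frac{4}{3} + g$)
$s{\left(d \right)} = - 4 d^{2}$ ($s{\left(d \right)} = \left(-6 + 2\right) d^{2} = - 4 d^{2}$)
$l = 78$
$s{\left(5 \right)} + U{\left(-1 \right)} l = - 4 \cdot 5^{2} + \left(\frac{4}{3} - 1\right) 78 = \left(-4\right) 25 + \frac{1}{3} \cdot 78 = -100 + 26 = -74$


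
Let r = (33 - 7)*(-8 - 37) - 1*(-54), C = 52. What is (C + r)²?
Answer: 1132096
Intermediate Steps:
r = -1116 (r = 26*(-45) + 54 = -1170 + 54 = -1116)
(C + r)² = (52 - 1116)² = (-1064)² = 1132096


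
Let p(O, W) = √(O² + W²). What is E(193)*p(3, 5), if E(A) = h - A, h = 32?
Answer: -161*√34 ≈ -938.78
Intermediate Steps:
E(A) = 32 - A
E(193)*p(3, 5) = (32 - 1*193)*√(3² + 5²) = (32 - 193)*√(9 + 25) = -161*√34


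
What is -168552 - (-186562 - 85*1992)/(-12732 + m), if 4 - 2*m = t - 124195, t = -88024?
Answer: -31477891204/186759 ≈ -1.6855e+5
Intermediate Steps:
m = 212223/2 (m = 2 - (-88024 - 124195)/2 = 2 - ½*(-212219) = 2 + 212219/2 = 212223/2 ≈ 1.0611e+5)
-168552 - (-186562 - 85*1992)/(-12732 + m) = -168552 - (-186562 - 85*1992)/(-12732 + 212223/2) = -168552 - (-186562 - 169320)/186759/2 = -168552 - (-355882)*2/186759 = -168552 - 1*(-711764/186759) = -168552 + 711764/186759 = -31477891204/186759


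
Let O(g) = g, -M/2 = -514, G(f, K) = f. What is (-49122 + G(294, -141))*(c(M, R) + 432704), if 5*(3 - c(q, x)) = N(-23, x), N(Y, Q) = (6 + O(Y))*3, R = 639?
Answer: -105643577208/5 ≈ -2.1129e+10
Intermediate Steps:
M = 1028 (M = -2*(-514) = 1028)
N(Y, Q) = 18 + 3*Y (N(Y, Q) = (6 + Y)*3 = 18 + 3*Y)
c(q, x) = 66/5 (c(q, x) = 3 - (18 + 3*(-23))/5 = 3 - (18 - 69)/5 = 3 - ⅕*(-51) = 3 + 51/5 = 66/5)
(-49122 + G(294, -141))*(c(M, R) + 432704) = (-49122 + 294)*(66/5 + 432704) = -48828*2163586/5 = -105643577208/5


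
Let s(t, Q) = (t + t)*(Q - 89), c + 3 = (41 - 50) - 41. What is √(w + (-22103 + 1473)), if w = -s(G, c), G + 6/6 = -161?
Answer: I*√66638 ≈ 258.14*I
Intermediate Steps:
c = -53 (c = -3 + ((41 - 50) - 41) = -3 + (-9 - 41) = -3 - 50 = -53)
G = -162 (G = -1 - 161 = -162)
s(t, Q) = 2*t*(-89 + Q) (s(t, Q) = (2*t)*(-89 + Q) = 2*t*(-89 + Q))
w = -46008 (w = -2*(-162)*(-89 - 53) = -2*(-162)*(-142) = -1*46008 = -46008)
√(w + (-22103 + 1473)) = √(-46008 + (-22103 + 1473)) = √(-46008 - 20630) = √(-66638) = I*√66638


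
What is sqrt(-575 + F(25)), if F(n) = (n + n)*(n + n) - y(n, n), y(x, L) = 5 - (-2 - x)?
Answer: sqrt(1893) ≈ 43.509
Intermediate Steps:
y(x, L) = 7 + x (y(x, L) = 5 + (2 + x) = 7 + x)
F(n) = -7 - n + 4*n**2 (F(n) = (n + n)*(n + n) - (7 + n) = (2*n)*(2*n) + (-7 - n) = 4*n**2 + (-7 - n) = -7 - n + 4*n**2)
sqrt(-575 + F(25)) = sqrt(-575 + (-7 - 1*25 + 4*25**2)) = sqrt(-575 + (-7 - 25 + 4*625)) = sqrt(-575 + (-7 - 25 + 2500)) = sqrt(-575 + 2468) = sqrt(1893)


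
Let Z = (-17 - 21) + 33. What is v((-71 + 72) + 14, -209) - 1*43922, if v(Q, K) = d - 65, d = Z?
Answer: -43992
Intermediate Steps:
Z = -5 (Z = -38 + 33 = -5)
d = -5
v(Q, K) = -70 (v(Q, K) = -5 - 65 = -70)
v((-71 + 72) + 14, -209) - 1*43922 = -70 - 1*43922 = -70 - 43922 = -43992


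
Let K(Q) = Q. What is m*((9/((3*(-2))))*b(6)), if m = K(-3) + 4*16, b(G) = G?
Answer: -549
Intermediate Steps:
m = 61 (m = -3 + 4*16 = -3 + 64 = 61)
m*((9/((3*(-2))))*b(6)) = 61*((9/((3*(-2))))*6) = 61*((9/(-6))*6) = 61*((9*(-⅙))*6) = 61*(-3/2*6) = 61*(-9) = -549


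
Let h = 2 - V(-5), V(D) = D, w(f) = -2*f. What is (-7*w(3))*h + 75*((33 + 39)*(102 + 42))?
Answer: 777894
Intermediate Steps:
h = 7 (h = 2 - 1*(-5) = 2 + 5 = 7)
(-7*w(3))*h + 75*((33 + 39)*(102 + 42)) = -(-14)*3*7 + 75*((33 + 39)*(102 + 42)) = -7*(-6)*7 + 75*(72*144) = 42*7 + 75*10368 = 294 + 777600 = 777894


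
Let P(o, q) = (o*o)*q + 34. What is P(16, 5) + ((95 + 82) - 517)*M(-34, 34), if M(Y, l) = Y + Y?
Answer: 24434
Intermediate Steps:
P(o, q) = 34 + q*o² (P(o, q) = o²*q + 34 = q*o² + 34 = 34 + q*o²)
M(Y, l) = 2*Y
P(16, 5) + ((95 + 82) - 517)*M(-34, 34) = (34 + 5*16²) + ((95 + 82) - 517)*(2*(-34)) = (34 + 5*256) + (177 - 517)*(-68) = (34 + 1280) - 340*(-68) = 1314 + 23120 = 24434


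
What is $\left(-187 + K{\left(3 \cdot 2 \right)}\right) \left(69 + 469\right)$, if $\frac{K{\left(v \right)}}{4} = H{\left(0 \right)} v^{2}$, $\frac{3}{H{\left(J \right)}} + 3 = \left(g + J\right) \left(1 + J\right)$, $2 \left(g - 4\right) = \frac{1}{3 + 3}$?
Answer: $\frac{1481114}{13} \approx 1.1393 \cdot 10^{5}$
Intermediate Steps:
$g = \frac{49}{12}$ ($g = 4 + \frac{1}{2 \left(3 + 3\right)} = 4 + \frac{1}{2 \cdot 6} = 4 + \frac{1}{2} \cdot \frac{1}{6} = 4 + \frac{1}{12} = \frac{49}{12} \approx 4.0833$)
$H{\left(J \right)} = \frac{3}{-3 + \left(1 + J\right) \left(\frac{49}{12} + J\right)}$ ($H{\left(J \right)} = \frac{3}{-3 + \left(\frac{49}{12} + J\right) \left(1 + J\right)} = \frac{3}{-3 + \left(1 + J\right) \left(\frac{49}{12} + J\right)}$)
$K{\left(v \right)} = \frac{144 v^{2}}{13}$ ($K{\left(v \right)} = 4 \frac{36}{13 + 12 \cdot 0^{2} + 61 \cdot 0} v^{2} = 4 \frac{36}{13 + 12 \cdot 0 + 0} v^{2} = 4 \frac{36}{13 + 0 + 0} v^{2} = 4 \cdot \frac{36}{13} v^{2} = 4 \cdot 36 \cdot \frac{1}{13} v^{2} = 4 \frac{36 v^{2}}{13} = \frac{144 v^{2}}{13}$)
$\left(-187 + K{\left(3 \cdot 2 \right)}\right) \left(69 + 469\right) = \left(-187 + \frac{144 \left(3 \cdot 2\right)^{2}}{13}\right) \left(69 + 469\right) = \left(-187 + \frac{144 \cdot 6^{2}}{13}\right) 538 = \left(-187 + \frac{144}{13} \cdot 36\right) 538 = \left(-187 + \frac{5184}{13}\right) 538 = \frac{2753}{13} \cdot 538 = \frac{1481114}{13}$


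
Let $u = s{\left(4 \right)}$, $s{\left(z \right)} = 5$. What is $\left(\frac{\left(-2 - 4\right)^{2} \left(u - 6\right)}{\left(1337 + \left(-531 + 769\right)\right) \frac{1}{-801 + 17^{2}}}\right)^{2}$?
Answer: $\frac{4194304}{30625} \approx 136.96$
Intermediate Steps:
$u = 5$
$\left(\frac{\left(-2 - 4\right)^{2} \left(u - 6\right)}{\left(1337 + \left(-531 + 769\right)\right) \frac{1}{-801 + 17^{2}}}\right)^{2} = \left(\frac{\left(-2 - 4\right)^{2} \left(5 - 6\right)}{\left(1337 + \left(-531 + 769\right)\right) \frac{1}{-801 + 17^{2}}}\right)^{2} = \left(\frac{\left(-6\right)^{2} \left(-1\right)}{\left(1337 + 238\right) \frac{1}{-801 + 289}}\right)^{2} = \left(\frac{36 \left(-1\right)}{1575 \frac{1}{-512}}\right)^{2} = \left(- \frac{36}{1575 \left(- \frac{1}{512}\right)}\right)^{2} = \left(- \frac{36}{- \frac{1575}{512}}\right)^{2} = \left(\left(-36\right) \left(- \frac{512}{1575}\right)\right)^{2} = \left(\frac{2048}{175}\right)^{2} = \frac{4194304}{30625}$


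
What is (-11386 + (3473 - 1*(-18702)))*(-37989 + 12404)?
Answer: -276036565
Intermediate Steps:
(-11386 + (3473 - 1*(-18702)))*(-37989 + 12404) = (-11386 + (3473 + 18702))*(-25585) = (-11386 + 22175)*(-25585) = 10789*(-25585) = -276036565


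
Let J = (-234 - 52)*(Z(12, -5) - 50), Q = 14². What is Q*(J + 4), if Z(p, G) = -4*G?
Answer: 1682464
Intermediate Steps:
Q = 196
J = 8580 (J = (-234 - 52)*(-4*(-5) - 50) = -286*(20 - 50) = -286*(-30) = 8580)
Q*(J + 4) = 196*(8580 + 4) = 196*8584 = 1682464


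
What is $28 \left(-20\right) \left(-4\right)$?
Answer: $2240$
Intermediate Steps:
$28 \left(-20\right) \left(-4\right) = \left(-560\right) \left(-4\right) = 2240$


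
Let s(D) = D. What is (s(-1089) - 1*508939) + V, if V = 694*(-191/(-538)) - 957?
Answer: -137388688/269 ≈ -5.1074e+5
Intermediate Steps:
V = -191156/269 (V = 694*(-191*(-1/538)) - 957 = 694*(191/538) - 957 = 66277/269 - 957 = -191156/269 ≈ -710.62)
(s(-1089) - 1*508939) + V = (-1089 - 1*508939) - 191156/269 = (-1089 - 508939) - 191156/269 = -510028 - 191156/269 = -137388688/269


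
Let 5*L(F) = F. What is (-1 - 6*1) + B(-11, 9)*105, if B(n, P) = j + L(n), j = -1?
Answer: -343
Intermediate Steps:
L(F) = F/5
B(n, P) = -1 + n/5
(-1 - 6*1) + B(-11, 9)*105 = (-1 - 6*1) + (-1 + (⅕)*(-11))*105 = (-1 - 6) + (-1 - 11/5)*105 = -7 - 16/5*105 = -7 - 336 = -343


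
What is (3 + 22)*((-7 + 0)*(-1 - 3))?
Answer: 700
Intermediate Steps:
(3 + 22)*((-7 + 0)*(-1 - 3)) = 25*(-7*(-4)) = 25*28 = 700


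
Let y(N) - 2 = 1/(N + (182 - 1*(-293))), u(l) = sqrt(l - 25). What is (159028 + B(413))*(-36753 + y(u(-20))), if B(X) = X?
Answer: 478323*(-36751*sqrt(5) + 5818908*I)/(-475*I + 3*sqrt(5)) ≈ -5.8596e+9 - 4.7188*I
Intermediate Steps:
u(l) = sqrt(-25 + l)
y(N) = 2 + 1/(475 + N) (y(N) = 2 + 1/(N + (182 - 1*(-293))) = 2 + 1/(N + (182 + 293)) = 2 + 1/(N + 475) = 2 + 1/(475 + N))
(159028 + B(413))*(-36753 + y(u(-20))) = (159028 + 413)*(-36753 + (951 + 2*sqrt(-25 - 20))/(475 + sqrt(-25 - 20))) = 159441*(-36753 + (951 + 2*sqrt(-45))/(475 + sqrt(-45))) = 159441*(-36753 + (951 + 2*(3*I*sqrt(5)))/(475 + 3*I*sqrt(5))) = 159441*(-36753 + (951 + 6*I*sqrt(5))/(475 + 3*I*sqrt(5))) = -5859935073 + 159441*(951 + 6*I*sqrt(5))/(475 + 3*I*sqrt(5))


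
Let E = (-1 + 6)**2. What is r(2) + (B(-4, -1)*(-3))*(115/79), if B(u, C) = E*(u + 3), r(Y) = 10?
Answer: 9415/79 ≈ 119.18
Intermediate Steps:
E = 25 (E = 5**2 = 25)
B(u, C) = 75 + 25*u (B(u, C) = 25*(u + 3) = 25*(3 + u) = 75 + 25*u)
r(2) + (B(-4, -1)*(-3))*(115/79) = 10 + ((75 + 25*(-4))*(-3))*(115/79) = 10 + ((75 - 100)*(-3))*(115*(1/79)) = 10 - 25*(-3)*(115/79) = 10 + 75*(115/79) = 10 + 8625/79 = 9415/79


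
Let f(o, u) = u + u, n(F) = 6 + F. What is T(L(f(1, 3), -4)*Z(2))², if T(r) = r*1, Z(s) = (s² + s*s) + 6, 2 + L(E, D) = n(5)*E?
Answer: 802816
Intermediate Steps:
f(o, u) = 2*u
L(E, D) = -2 + 11*E (L(E, D) = -2 + (6 + 5)*E = -2 + 11*E)
Z(s) = 6 + 2*s² (Z(s) = (s² + s²) + 6 = 2*s² + 6 = 6 + 2*s²)
T(r) = r
T(L(f(1, 3), -4)*Z(2))² = ((-2 + 11*(2*3))*(6 + 2*2²))² = ((-2 + 11*6)*(6 + 2*4))² = ((-2 + 66)*(6 + 8))² = (64*14)² = 896² = 802816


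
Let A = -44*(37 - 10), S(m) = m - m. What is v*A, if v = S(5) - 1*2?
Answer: 2376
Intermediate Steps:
S(m) = 0
v = -2 (v = 0 - 1*2 = 0 - 2 = -2)
A = -1188 (A = -44*27 = -1188)
v*A = -2*(-1188) = 2376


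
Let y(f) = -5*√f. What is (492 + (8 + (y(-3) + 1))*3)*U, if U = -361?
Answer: -187359 + 5415*I*√3 ≈ -1.8736e+5 + 9379.1*I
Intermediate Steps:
(492 + (8 + (y(-3) + 1))*3)*U = (492 + (8 + (-5*I*√3 + 1))*3)*(-361) = (492 + (8 + (1 - 5*I*√3))*3)*(-361) = (492 + (9 - 5*I*√3)*3)*(-361) = (492 + (27 - 15*I*√3))*(-361) = (519 - 15*I*√3)*(-361) = -187359 + 5415*I*√3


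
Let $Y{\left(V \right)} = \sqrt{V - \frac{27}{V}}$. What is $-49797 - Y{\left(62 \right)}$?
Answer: $-49797 - \frac{\sqrt{236654}}{62} \approx -49805.0$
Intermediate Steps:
$-49797 - Y{\left(62 \right)} = -49797 - \sqrt{62 - \frac{27}{62}} = -49797 - \sqrt{\frac{3817}{62}} = -49797 - \frac{\sqrt{236654}}{62}$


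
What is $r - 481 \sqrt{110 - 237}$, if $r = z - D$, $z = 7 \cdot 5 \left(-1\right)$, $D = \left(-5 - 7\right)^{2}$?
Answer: $-179 - 481 i \sqrt{127} \approx -179.0 - 5420.6 i$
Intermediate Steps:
$D = 144$ ($D = \left(-12\right)^{2} = 144$)
$z = -35$ ($z = 35 \left(-1\right) = -35$)
$r = -179$ ($r = -35 - 144 = -179$)
$r - 481 \sqrt{110 - 237} = -179 - 481 \sqrt{110 - 237} = -179 - 481 \sqrt{-127} = -179 - 481 i \sqrt{127}$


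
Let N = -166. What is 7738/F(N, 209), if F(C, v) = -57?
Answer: -7738/57 ≈ -135.75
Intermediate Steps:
7738/F(N, 209) = 7738/(-57) = 7738*(-1/57) = -7738/57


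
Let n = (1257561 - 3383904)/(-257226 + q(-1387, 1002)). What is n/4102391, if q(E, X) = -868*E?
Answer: -2126343/3883692535790 ≈ -5.4751e-7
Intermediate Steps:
n = -2126343/946690 (n = (1257561 - 3383904)/(-257226 - 868*(-1387)) = -2126343/(-257226 + 1203916) = -2126343/946690 ≈ -2.2461)
n/4102391 = -2126343/946690/4102391 = -2126343/946690*1/4102391 = -2126343/3883692535790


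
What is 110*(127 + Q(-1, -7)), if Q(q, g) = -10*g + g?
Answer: 20900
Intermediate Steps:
Q(q, g) = -9*g
110*(127 + Q(-1, -7)) = 110*(127 - 9*(-7)) = 110*(127 + 63) = 110*190 = 20900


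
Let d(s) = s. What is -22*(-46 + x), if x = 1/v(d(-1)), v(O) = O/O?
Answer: 990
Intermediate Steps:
v(O) = 1
x = 1 (x = 1/1 = 1)
-22*(-46 + x) = -22*(-46 + 1) = -22*(-45) = 990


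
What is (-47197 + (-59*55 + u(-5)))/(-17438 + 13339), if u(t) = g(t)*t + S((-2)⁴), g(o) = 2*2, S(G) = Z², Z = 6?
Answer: 50426/4099 ≈ 12.302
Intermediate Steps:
S(G) = 36 (S(G) = 6² = 36)
g(o) = 4
u(t) = 36 + 4*t (u(t) = 4*t + 36 = 36 + 4*t)
(-47197 + (-59*55 + u(-5)))/(-17438 + 13339) = (-47197 + (-59*55 + (36 + 4*(-5))))/(-17438 + 13339) = (-47197 + (-3245 + (36 - 20)))/(-4099) = (-47197 + (-3245 + 16))*(-1/4099) = (-47197 - 3229)*(-1/4099) = -50426*(-1/4099) = 50426/4099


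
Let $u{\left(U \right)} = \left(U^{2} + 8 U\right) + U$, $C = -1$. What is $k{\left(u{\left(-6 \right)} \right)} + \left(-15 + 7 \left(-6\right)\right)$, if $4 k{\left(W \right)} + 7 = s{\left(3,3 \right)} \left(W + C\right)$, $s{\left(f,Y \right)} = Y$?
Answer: $-73$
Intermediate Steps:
$u{\left(U \right)} = U^{2} + 9 U$
$k{\left(W \right)} = - \frac{5}{2} + \frac{3 W}{4}$ ($k{\left(W \right)} = - \frac{7}{4} + \frac{3 \left(W - 1\right)}{4} = - \frac{7}{4} + \frac{3 \left(-1 + W\right)}{4} = - \frac{7}{4} + \frac{-3 + 3 W}{4} = - \frac{7}{4} + \left(- \frac{3}{4} + \frac{3 W}{4}\right) = - \frac{5}{2} + \frac{3 W}{4}$)
$k{\left(u{\left(-6 \right)} \right)} + \left(-15 + 7 \left(-6\right)\right) = \left(- \frac{5}{2} + \frac{3 \left(- 6 \left(9 - 6\right)\right)}{4}\right) + \left(-15 + 7 \left(-6\right)\right) = \left(- \frac{5}{2} + \frac{3 \left(\left(-6\right) 3\right)}{4}\right) - 57 = \left(- \frac{5}{2} + \frac{3}{4} \left(-18\right)\right) - 57 = \left(- \frac{5}{2} - \frac{27}{2}\right) - 57 = -16 - 57 = -73$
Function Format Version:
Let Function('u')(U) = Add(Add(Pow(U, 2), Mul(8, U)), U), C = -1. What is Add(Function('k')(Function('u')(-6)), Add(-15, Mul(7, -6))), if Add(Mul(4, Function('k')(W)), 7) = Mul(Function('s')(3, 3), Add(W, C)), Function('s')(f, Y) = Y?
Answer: -73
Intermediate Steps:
Function('u')(U) = Add(Pow(U, 2), Mul(9, U))
Function('k')(W) = Add(Rational(-5, 2), Mul(Rational(3, 4), W)) (Function('k')(W) = Add(Rational(-7, 4), Mul(Rational(1, 4), Mul(3, Add(W, -1)))) = Add(Rational(-7, 4), Mul(Rational(1, 4), Mul(3, Add(-1, W)))) = Add(Rational(-7, 4), Mul(Rational(1, 4), Add(-3, Mul(3, W)))) = Add(Rational(-7, 4), Add(Rational(-3, 4), Mul(Rational(3, 4), W))) = Add(Rational(-5, 2), Mul(Rational(3, 4), W)))
Add(Function('k')(Function('u')(-6)), Add(-15, Mul(7, -6))) = Add(Add(Rational(-5, 2), Mul(Rational(3, 4), Mul(-6, Add(9, -6)))), Add(-15, Mul(7, -6))) = Add(Add(Rational(-5, 2), Mul(Rational(3, 4), Mul(-6, 3))), Add(-15, -42)) = Add(Add(Rational(-5, 2), Mul(Rational(3, 4), -18)), -57) = Add(Add(Rational(-5, 2), Rational(-27, 2)), -57) = Add(-16, -57) = -73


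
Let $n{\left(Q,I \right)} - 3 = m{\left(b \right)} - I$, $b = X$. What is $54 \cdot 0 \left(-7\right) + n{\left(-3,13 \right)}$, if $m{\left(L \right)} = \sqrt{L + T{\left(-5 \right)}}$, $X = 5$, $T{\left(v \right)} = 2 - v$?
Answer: $-10 + 2 \sqrt{3} \approx -6.5359$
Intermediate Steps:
$b = 5$
$m{\left(L \right)} = \sqrt{7 + L}$ ($m{\left(L \right)} = \sqrt{L + \left(2 - -5\right)} = \sqrt{L + \left(2 + 5\right)} = \sqrt{L + 7} = \sqrt{7 + L}$)
$n{\left(Q,I \right)} = 3 - I + 2 \sqrt{3}$ ($n{\left(Q,I \right)} = 3 - \left(I - \sqrt{7 + 5}\right) = 3 - \left(I - 2 \sqrt{3}\right) = 3 - I + 2 \sqrt{3}$)
$54 \cdot 0 \left(-7\right) + n{\left(-3,13 \right)} = 54 \cdot 0 \left(-7\right) + \left(3 - 13 + 2 \sqrt{3}\right) = 54 \cdot 0 + \left(3 - 13 + 2 \sqrt{3}\right) = 0 - \left(10 - 2 \sqrt{3}\right) = -10 + 2 \sqrt{3}$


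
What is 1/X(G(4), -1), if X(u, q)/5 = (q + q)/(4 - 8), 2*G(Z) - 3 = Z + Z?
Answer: ⅖ ≈ 0.40000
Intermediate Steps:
G(Z) = 3/2 + Z (G(Z) = 3/2 + (Z + Z)/2 = 3/2 + (2*Z)/2 = 3/2 + Z)
X(u, q) = -5*q/2 (X(u, q) = 5*((q + q)/(4 - 8)) = 5*((2*q)/(-4)) = 5*((2*q)*(-¼)) = 5*(-q/2) = -5*q/2)
1/X(G(4), -1) = 1/(-5/2*(-1)) = 1/(5/2) = ⅖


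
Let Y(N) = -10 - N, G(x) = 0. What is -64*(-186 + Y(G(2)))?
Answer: 12544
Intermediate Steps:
-64*(-186 + Y(G(2))) = -64*(-186 + (-10 - 1*0)) = -64*(-186 + (-10 + 0)) = -64*(-186 - 10) = -64*(-196) = 12544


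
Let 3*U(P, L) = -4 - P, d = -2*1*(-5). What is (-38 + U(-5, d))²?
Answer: 12769/9 ≈ 1418.8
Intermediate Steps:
d = 10 (d = -2*(-5) = 10)
U(P, L) = -4/3 - P/3 (U(P, L) = (-4 - P)/3 = -4/3 - P/3)
(-38 + U(-5, d))² = (-38 + (-4/3 - ⅓*(-5)))² = (-38 + (-4/3 + 5/3))² = (-38 + ⅓)² = (-113/3)² = 12769/9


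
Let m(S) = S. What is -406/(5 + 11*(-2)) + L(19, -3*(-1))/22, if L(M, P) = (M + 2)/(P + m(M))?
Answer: 196861/8228 ≈ 23.926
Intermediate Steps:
L(M, P) = (2 + M)/(M + P) (L(M, P) = (M + 2)/(P + M) = (2 + M)/(M + P))
-406/(5 + 11*(-2)) + L(19, -3*(-1))/22 = -406/(5 + 11*(-2)) + ((2 + 19)/(19 - 3*(-1)))/22 = -406/(5 - 22) + (21/(19 + 3))*(1/22) = -406/(-17) + (21/22)*(1/22) = -406*(-1/17) + ((1/22)*21)*(1/22) = 406/17 + (21/22)*(1/22) = 406/17 + 21/484 = 196861/8228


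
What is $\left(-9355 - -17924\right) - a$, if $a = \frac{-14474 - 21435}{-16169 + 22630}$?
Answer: $\frac{55400218}{6461} \approx 8574.6$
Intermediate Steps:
$a = - \frac{35909}{6461} \approx -5.5578$
$\left(-9355 - -17924\right) - a = \left(-9355 - -17924\right) - - \frac{35909}{6461} = \left(-9355 + 17924\right) + \frac{35909}{6461} = 8569 + \frac{35909}{6461} = \frac{55400218}{6461}$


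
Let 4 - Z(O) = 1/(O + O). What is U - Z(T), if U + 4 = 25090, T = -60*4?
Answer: 12039359/480 ≈ 25082.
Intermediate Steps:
T = -240
U = 25086 (U = -4 + 25090 = 25086)
Z(O) = 4 - 1/(2*O) (Z(O) = 4 - 1/(O + O) = 4 - 1/(2*O))
U - Z(T) = 25086 - (4 - 1/2/(-240)) = 25086 - (4 - 1/2*(-1/240)) = 25086 - (4 + 1/480) = 25086 - 1*1921/480 = 25086 - 1921/480 = 12039359/480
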